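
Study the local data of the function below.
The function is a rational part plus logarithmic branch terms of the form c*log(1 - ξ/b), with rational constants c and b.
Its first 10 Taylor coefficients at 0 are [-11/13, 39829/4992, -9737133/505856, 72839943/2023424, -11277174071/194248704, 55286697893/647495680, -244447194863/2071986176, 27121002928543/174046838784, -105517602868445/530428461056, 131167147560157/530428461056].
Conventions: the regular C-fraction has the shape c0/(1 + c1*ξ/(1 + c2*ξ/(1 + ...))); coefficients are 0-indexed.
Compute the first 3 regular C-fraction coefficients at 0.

The regular C-fraction coefficients are [-11/13, 39829/4224, -22428826243/3196516224].

Taylor coefficients (read off): a_0 = -11/13, a_1 = 39829/4992, a_2 = -9737133/505856.
c0 = a_0 = -11/13. Peel one level at a time: if S = 1 + c*ξ/S' with S'(0) = 1, then c is the ξ-coefficient of S and S' = c*ξ/(S - 1).
S_1 = c0/f = 1 + (39829/4224)*ξ + (22428826243/339001344)*ξ^2 + ...; c1 = 39829/4224.
S_2 = c1*ξ/(S_1 - 1) = 1 + (-22428826243/3196516224)*ξ + ...; c2 = -22428826243/3196516224.


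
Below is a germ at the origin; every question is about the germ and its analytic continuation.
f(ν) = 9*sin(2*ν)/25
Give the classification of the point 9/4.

The point is a regular point.

There is no denominator, hence no pole anywhere.
The factor -sin(2*ν) is entire.
So the germ continues analytically to 9/4.


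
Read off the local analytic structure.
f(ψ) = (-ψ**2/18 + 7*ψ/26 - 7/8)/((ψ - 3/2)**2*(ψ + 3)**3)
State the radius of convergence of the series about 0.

Denominator factor (ψ - 3/2)^2: pole of order 2 at 3/2, modulus 3/2.
Denominator factor (ψ + 3)^3: pole of order 3 at -3, modulus 3.
The radius of convergence is the smallest modulus among the singular points: 3/2.

The radius of convergence is 3/2.


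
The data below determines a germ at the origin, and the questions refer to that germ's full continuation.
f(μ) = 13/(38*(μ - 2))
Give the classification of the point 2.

The denominator factor μ - 2 vanishes at 2 and appears to the power 1; the numerator there equals 13/38, nonzero, and no other factor vanishes.
Hence a pole whose order is the multiplicity, 1.

The point is a pole of order 1.


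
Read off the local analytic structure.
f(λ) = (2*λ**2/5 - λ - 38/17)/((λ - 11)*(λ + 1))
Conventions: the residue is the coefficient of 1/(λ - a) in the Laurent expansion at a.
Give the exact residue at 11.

The residue is 2989/1020.

At the order-1 pole 11 set g(λ) = (λ - (11))*f(λ) = (2*λ**2/5 - λ - 38/17)/(λ + 1).
Simple pole: residue = g(a) at a = 11, which is 2989/1020.


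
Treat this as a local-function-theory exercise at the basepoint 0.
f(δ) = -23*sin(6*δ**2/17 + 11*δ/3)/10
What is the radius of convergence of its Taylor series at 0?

The factor sin(6*δ**2/17 + 11*δ/3) is entire and contributes no finite singular point.
The polynomial part has no poles.
No finite singular points: the Taylor series at 0 converges everywhere.

The radius of convergence is infinite.


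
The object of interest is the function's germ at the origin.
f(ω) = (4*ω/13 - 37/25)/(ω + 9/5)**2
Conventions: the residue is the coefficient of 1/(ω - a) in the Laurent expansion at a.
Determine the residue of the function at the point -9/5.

At the order-2 pole -9/5 set g(ω) = (ω - (-9/5))^2*f(ω) = 4*ω/13 - 37/25.
Order-2 pole: residue = g'(a); g'(-9/5) = 4/13, so the residue is 4/13.

The residue is 4/13.


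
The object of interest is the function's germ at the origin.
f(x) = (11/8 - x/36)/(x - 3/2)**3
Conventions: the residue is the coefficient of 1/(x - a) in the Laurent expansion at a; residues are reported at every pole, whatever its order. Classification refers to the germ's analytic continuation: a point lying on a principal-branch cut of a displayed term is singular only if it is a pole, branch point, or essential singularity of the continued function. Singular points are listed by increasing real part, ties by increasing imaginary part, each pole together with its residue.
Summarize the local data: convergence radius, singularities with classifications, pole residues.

Radius of convergence at 0: 3/2.
At 3/2: a pole of order 3; residue 0.

Denominator factor (x - 3/2)^3: pole of order 3 at 3/2, modulus 3/2.
The radius of convergence is the smallest modulus among the singular points: 3/2.
At the order-3 pole 3/2 set g(x) = (x - (3/2))^3*f(x) = 11/8 - x/36.
Order-3 pole: residue = g''(a)/2; g''(3/2) = 0, so the residue is 0.


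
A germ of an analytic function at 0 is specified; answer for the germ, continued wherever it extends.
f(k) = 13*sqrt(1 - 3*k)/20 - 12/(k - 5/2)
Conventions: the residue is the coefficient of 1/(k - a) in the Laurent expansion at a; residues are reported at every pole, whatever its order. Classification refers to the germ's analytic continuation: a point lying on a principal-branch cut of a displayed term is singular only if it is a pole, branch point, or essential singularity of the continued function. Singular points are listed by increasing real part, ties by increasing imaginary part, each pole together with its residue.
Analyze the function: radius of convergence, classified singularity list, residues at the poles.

Denominator factor (k - 5/2): pole of order 1 at 5/2, modulus 5/2.
Branch term (13/20)*sqrt(1 - k/(1/3)): its argument vanishes at k = 1/3, a square-root branch point, modulus 1/3.
The radius of convergence is the smallest modulus among the singular points: 1/3.
The branch term is analytic at 5/2 and contributes nothing to the residue; only the rational part matters.
At the order-1 pole 5/2 set g(k) = (k - (5/2))*(rational part) = -12.
Simple pole: residue = g(a) at a = 5/2, which is -12.
List the singular points by increasing real part (a conjugate pair: the negative imaginary part first).

Radius of convergence at 0: 1/3.
At 1/3: an algebraic (square-root) branch point.
At 5/2: a pole of order 1; residue -12.


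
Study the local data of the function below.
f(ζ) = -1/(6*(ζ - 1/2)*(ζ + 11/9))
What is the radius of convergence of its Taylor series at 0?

Denominator factor (ζ + 11/9): pole of order 1 at -11/9, modulus 11/9.
Denominator factor (ζ - 1/2): pole of order 1 at 1/2, modulus 1/2.
The radius of convergence is the smallest modulus among the singular points: 1/2.

The radius of convergence is 1/2.


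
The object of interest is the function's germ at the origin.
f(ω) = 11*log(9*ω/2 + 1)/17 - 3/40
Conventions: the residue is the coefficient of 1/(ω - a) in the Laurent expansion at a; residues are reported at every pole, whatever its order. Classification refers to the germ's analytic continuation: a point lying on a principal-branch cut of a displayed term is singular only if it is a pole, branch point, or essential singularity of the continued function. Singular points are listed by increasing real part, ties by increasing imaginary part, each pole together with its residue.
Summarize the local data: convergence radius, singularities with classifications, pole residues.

Branch term (11/17)*log(1 - ω/(-2/9)): its argument vanishes at ω = -2/9, a logarithmic branch point, modulus 2/9.
The radius of convergence is the smallest modulus among the singular points: 2/9.

Radius of convergence at 0: 2/9.
At -2/9: a logarithmic branch point.


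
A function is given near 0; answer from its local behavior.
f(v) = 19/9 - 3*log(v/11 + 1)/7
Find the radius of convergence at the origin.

Branch term (-3/7)*log(1 - v/(-11)): its argument vanishes at v = -11, a logarithmic branch point, modulus 11.
The radius of convergence is the smallest modulus among the singular points: 11.

The radius of convergence is 11.


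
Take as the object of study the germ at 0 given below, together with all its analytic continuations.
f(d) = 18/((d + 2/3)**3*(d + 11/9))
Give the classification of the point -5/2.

Denominator factors: d + 2/3 = -11/6 at d = -5/2; d + 11/9 = -23/18 at d = -5/2 — none vanishes.
So the germ continues analytically to -5/2.

The point is a regular point.


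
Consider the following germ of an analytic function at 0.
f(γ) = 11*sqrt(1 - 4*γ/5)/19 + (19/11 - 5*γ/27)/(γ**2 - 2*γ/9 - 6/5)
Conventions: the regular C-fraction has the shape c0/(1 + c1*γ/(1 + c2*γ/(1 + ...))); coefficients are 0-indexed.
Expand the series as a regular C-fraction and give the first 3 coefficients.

The regular C-fraction coefficients are [-1079/1254, 10682/48555, 21077501219/3111987060].

Taylor coefficients (expand at 0): a_0 = -1079/1254, a_1 = 5341/28215, a_2 = -1833527/1385100.
c0 = a_0 = -1079/1254. Peel one level at a time: if S = 1 + c*γ/S' with S'(0) = 1, then c is the γ-coefficient of S and S' = c*γ/(S - 1).
S_1 = c0/f = 1 + (10682/48555)*γ + (-21077501219/14145528150)*γ^2 + ...; c1 = 10682/48555.
S_2 = c1*γ/(S_1 - 1) = 1 + (21077501219/3111987060)*γ + ...; c2 = 21077501219/3111987060.


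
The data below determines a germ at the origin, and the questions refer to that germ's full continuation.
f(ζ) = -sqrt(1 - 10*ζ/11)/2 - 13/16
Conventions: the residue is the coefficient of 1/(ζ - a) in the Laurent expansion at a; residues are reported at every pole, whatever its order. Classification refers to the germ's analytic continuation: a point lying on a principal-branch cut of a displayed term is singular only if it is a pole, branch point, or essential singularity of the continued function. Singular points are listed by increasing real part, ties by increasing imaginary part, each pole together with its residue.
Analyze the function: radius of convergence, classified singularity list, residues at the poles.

Branch term (-1/2)*sqrt(1 - ζ/(11/10)): its argument vanishes at ζ = 11/10, a square-root branch point, modulus 11/10.
The radius of convergence is the smallest modulus among the singular points: 11/10.

Radius of convergence at 0: 11/10.
At 11/10: an algebraic (square-root) branch point.


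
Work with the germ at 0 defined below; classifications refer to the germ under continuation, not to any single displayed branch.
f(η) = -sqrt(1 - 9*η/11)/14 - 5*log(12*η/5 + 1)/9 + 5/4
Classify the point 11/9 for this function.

The point is an algebraic (square-root) branch point.

The term (-1/14)*sqrt(1 - η/(11/9)) has argument 1 - 11/9/(11/9) = 0 at 11/9: a square-root (algebraic, two-sheeted) branch point; the remaining terms are analytic or single-valued there.


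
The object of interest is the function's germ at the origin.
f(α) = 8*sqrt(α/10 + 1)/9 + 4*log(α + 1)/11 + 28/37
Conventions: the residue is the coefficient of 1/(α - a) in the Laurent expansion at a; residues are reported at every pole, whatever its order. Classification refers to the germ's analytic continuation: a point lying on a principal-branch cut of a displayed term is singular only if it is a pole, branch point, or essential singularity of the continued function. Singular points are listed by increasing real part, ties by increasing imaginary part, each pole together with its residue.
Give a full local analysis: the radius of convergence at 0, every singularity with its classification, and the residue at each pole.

Radius of convergence at 0: 1.
At -10: an algebraic (square-root) branch point.
At -1: a logarithmic branch point.

Branch term (4/11)*log(1 - α/(-1)): its argument vanishes at α = -1, a logarithmic branch point, modulus 1.
Branch term (8/9)*sqrt(1 - α/(-10)): its argument vanishes at α = -10, a square-root branch point, modulus 10.
The radius of convergence is the smallest modulus among the singular points: 1.
List the singular points by increasing real part (a conjugate pair: the negative imaginary part first).


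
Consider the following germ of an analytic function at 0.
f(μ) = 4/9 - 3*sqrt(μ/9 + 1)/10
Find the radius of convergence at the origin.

The radius of convergence is 9.

Branch term (-3/10)*sqrt(1 - μ/(-9)): its argument vanishes at μ = -9, a square-root branch point, modulus 9.
The radius of convergence is the smallest modulus among the singular points: 9.


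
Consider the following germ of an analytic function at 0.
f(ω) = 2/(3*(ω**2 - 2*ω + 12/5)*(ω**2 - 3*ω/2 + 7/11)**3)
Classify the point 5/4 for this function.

The point is a regular point.

Denominator factors: ω**2 - 3*ω/2 + 7/11 = 57/176 at ω = 5/4; ω**2 - 2*ω + 12/5 = 117/80 at ω = 5/4 — none vanishes.
So the germ continues analytically to 5/4.


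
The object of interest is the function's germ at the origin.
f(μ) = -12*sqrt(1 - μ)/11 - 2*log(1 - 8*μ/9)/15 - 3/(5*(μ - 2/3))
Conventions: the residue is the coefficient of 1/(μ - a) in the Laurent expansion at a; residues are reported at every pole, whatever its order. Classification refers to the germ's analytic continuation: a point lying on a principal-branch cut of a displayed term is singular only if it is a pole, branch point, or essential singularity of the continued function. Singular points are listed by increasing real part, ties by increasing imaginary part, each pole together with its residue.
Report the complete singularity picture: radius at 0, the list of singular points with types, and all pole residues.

Denominator factor (μ - 2/3): pole of order 1 at 2/3, modulus 2/3.
Branch term (-2/15)*log(1 - μ/(9/8)): its argument vanishes at μ = 9/8, a logarithmic branch point, modulus 9/8.
Branch term (-12/11)*sqrt(1 - μ/(1)): its argument vanishes at μ = 1, a square-root branch point, modulus 1.
The radius of convergence is the smallest modulus among the singular points: 2/3.
The branch terms are analytic at 2/3 and contribute nothing to the residue; only the rational part matters.
At the order-1 pole 2/3 set g(μ) = (μ - (2/3))*(rational part) = -3/5.
Simple pole: residue = g(a) at a = 2/3, which is -3/5.
List the singular points by increasing real part (a conjugate pair: the negative imaginary part first).

Radius of convergence at 0: 2/3.
At 2/3: a pole of order 1; residue -3/5.
At 1: an algebraic (square-root) branch point.
At 9/8: a logarithmic branch point.


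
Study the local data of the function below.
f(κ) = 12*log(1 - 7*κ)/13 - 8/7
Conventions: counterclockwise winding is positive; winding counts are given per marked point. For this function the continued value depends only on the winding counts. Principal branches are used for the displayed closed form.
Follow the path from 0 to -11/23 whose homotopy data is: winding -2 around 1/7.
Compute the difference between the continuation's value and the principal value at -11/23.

Continued minus principal equals -(48/13)*pi*i.

The rational part is single-valued and drops out of the difference; each branch term changes only by its own monodromy.
(12/13)*log(1 - κ/(1/7)): each positive loop around 1/7 adds 2*pi*i to the log, so winding -2 contributes (12/13)*(-2)*2*pi*i = -(48/13)*pi*i.
Summing the contributions at κ = -11/23 gives -(48/13)*pi*i.


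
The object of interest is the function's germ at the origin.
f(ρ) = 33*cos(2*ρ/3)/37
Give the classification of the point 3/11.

The point is a regular point.

There is no denominator, hence no pole anywhere.
The factor cos(2*ρ/3) is entire.
So the germ continues analytically to 3/11.


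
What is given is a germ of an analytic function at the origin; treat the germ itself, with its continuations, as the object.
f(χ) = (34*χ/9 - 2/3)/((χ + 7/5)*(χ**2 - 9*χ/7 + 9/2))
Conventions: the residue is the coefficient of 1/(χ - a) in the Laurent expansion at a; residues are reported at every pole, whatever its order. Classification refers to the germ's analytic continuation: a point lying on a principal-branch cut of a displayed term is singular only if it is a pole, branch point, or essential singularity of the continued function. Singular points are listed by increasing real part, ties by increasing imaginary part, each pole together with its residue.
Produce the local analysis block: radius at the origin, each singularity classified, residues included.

Radius of convergence at 0: 7/5.
At -7/5: a pole of order 1; residue -2680/3717.
At (9/14) - ((3/14)*sqrt(89))*i: a pole of order 1; residue (1340/3717) + ((19990/330813)*sqrt(89))*i.
At (9/14) + ((3/14)*sqrt(89))*i: a pole of order 1; residue (1340/3717) - ((19990/330813)*sqrt(89))*i.


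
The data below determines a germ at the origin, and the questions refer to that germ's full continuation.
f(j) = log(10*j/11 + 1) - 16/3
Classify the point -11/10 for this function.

The term (1)*log(1 - j/(-11/10)) has argument 1 - -11/10/(-11/10) = 0 at -11/10: a logarithmic (infinitely-sheeted) branch point; the remaining terms are analytic or single-valued there.

The point is a logarithmic branch point.


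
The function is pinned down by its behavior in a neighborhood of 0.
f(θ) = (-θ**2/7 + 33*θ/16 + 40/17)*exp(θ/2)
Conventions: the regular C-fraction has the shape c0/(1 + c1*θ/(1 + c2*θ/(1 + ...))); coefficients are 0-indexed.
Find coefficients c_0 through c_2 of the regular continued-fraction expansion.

The regular C-fraction coefficients are [40/17, -881/640, 3992167/3946880].

Taylor coefficients (expand at 0): a_0 = 40/17, a_1 = 881/272, a_2 = 4503/3808.
c0 = a_0 = 40/17. Peel one level at a time: if S = 1 + c*θ/S' with S'(0) = 1, then c is the θ-coefficient of S and S' = c*θ/(S - 1).
S_1 = c0/f = 1 + (-881/640)*θ + (3992167/2867200)*θ^2 + ...; c1 = -881/640.
S_2 = c1*θ/(S_1 - 1) = 1 + (3992167/3946880)*θ + ...; c2 = 3992167/3946880.


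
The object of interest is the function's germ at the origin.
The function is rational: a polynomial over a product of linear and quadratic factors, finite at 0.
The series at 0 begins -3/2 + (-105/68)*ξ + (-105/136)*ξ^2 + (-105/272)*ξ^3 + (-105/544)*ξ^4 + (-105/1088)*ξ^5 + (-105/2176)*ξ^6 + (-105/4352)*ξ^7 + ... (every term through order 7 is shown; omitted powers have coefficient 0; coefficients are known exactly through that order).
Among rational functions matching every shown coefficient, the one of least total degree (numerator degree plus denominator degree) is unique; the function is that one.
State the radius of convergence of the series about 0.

No rational of total degree below 2 reproduces all 8 coefficients; solving the [1/1] Pade equations on them gives f(ξ) = (27*ξ/17 + 3)/(ξ - 2), whose expansion matches every shown term.
Denominator factor (ξ - 2): pole of order 1 at 2, modulus 2.
The radius of convergence is the smallest modulus among the singular points: 2.

The radius of convergence is 2.


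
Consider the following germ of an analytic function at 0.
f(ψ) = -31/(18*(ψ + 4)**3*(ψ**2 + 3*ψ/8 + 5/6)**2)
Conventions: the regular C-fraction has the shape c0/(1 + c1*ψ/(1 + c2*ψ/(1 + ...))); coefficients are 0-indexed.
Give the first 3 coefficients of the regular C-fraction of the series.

The regular C-fraction coefficients are [-31/800, 33/20, -21/10].

Taylor coefficients (expand at 0): a_0 = -31/800, a_1 = 1023/16000, a_2 = 9207/320000.
c0 = a_0 = -31/800. Peel one level at a time: if S = 1 + c*ψ/S' with S'(0) = 1, then c is the ψ-coefficient of S and S' = c*ψ/(S - 1).
S_1 = c0/f = 1 + (33/20)*ψ + (693/200)*ψ^2 + ...; c1 = 33/20.
S_2 = c1*ψ/(S_1 - 1) = 1 + (-21/10)*ψ + ...; c2 = -21/10.


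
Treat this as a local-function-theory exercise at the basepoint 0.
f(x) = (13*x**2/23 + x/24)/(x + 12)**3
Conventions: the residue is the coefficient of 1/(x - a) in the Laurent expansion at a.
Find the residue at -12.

At the order-3 pole -12 set g(x) = (x - (-12))^3*f(x) = 13*x**2/23 + x/24.
Order-3 pole: residue = g''(a)/2; g''(-12) = 26/23, so the residue is 13/23.

The residue is 13/23.


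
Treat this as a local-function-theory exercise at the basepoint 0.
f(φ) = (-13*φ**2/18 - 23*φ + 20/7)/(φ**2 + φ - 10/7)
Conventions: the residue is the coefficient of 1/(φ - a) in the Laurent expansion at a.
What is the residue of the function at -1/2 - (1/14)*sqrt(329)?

The residue is -401/36 - (363/1316)*sqrt(329).

The factor φ**2 + φ - 10/7 splits as (φ - a)(φ - a') with a = -1/2 - (1/14)*sqrt(329), a' = -1/2 + (1/14)*sqrt(329). At the order-1 pole a set g(φ) = (φ - a)*f(φ) = [-13*φ**2/18 - 23*φ + 20/7] / (φ - a').
Simple pole: residue = g(a) at a = -1/2 - (1/14)*sqrt(329), which is -401/36 - (363/1316)*sqrt(329).


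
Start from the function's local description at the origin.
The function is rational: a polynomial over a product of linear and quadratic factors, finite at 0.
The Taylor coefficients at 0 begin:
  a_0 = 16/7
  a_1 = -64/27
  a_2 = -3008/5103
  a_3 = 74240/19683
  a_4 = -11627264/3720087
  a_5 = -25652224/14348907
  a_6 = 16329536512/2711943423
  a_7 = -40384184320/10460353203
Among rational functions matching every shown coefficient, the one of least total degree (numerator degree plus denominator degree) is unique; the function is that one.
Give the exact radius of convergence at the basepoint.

No rational of total degree below 2 reproduces all 8 coefficients; solving the [0/2] Pade equations on them gives f(δ) = 12/(7*(δ**2 + 7*δ/9 + 3/4)), whose expansion matches every shown term.
Denominator factor (δ**2 + 7*δ/9 + 3/4): discriminant -194/81, complex-conjugate roots (-7/18) + ((1/18)*sqrt(194))*i and (-7/18) - ((1/18)*sqrt(194))*i; poles of order 1, moduli (1/2)*sqrt(3) and (1/2)*sqrt(3).
The radius of convergence is the smallest modulus among the singular points: (1/2)*sqrt(3).

The radius of convergence is (1/2)*sqrt(3).


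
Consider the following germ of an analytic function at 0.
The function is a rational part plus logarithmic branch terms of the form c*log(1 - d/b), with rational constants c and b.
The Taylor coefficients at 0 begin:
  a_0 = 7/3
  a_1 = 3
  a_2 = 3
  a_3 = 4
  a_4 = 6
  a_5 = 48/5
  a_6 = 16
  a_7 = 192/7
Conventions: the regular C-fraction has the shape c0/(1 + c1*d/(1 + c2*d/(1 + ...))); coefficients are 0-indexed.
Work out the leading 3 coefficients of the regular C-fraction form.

Taylor coefficients (read off): a_0 = 7/3, a_1 = 3, a_2 = 3.
c0 = a_0 = 7/3. Peel one level at a time: if S = 1 + c*d/S' with S'(0) = 1, then c is the d-coefficient of S and S' = c*d/(S - 1).
S_1 = c0/f = 1 + (-9/7)*d + (18/49)*d^2 + ...; c1 = -9/7.
S_2 = c1*d/(S_1 - 1) = 1 + (2/7)*d + ...; c2 = 2/7.

The regular C-fraction coefficients are [7/3, -9/7, 2/7].


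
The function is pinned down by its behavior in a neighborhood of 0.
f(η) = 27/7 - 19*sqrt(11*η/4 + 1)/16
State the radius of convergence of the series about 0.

Branch term (-19/16)*sqrt(1 - η/(-4/11)): its argument vanishes at η = -4/11, a square-root branch point, modulus 4/11.
The radius of convergence is the smallest modulus among the singular points: 4/11.

The radius of convergence is 4/11.


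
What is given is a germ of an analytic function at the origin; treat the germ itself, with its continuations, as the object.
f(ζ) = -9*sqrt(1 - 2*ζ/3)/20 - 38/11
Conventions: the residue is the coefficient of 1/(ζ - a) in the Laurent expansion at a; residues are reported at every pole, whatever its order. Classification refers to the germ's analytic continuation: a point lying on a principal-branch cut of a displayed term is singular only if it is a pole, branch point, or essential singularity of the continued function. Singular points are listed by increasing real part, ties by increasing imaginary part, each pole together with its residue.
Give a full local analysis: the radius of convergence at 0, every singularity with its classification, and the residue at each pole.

Radius of convergence at 0: 3/2.
At 3/2: an algebraic (square-root) branch point.

Branch term (-9/20)*sqrt(1 - ζ/(3/2)): its argument vanishes at ζ = 3/2, a square-root branch point, modulus 3/2.
The radius of convergence is the smallest modulus among the singular points: 3/2.


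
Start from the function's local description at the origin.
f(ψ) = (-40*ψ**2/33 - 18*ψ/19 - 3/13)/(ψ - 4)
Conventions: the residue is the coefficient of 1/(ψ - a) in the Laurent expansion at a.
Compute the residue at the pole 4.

At the order-1 pole 4 set g(ψ) = (ψ - (4))*f(ψ) = -40*ψ**2/33 - 18*ψ/19 - 3/13.
Simple pole: residue = g(a) at a = 4, which is -190849/8151.

The residue is -190849/8151.


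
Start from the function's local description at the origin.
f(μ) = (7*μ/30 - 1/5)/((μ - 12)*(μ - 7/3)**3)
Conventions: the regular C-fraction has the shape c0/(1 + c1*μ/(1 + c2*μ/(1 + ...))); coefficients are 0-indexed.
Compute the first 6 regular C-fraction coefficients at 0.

Taylor coefficients (expand at 0): a_0 = -9/6860, a_1 = -51/192080, a_2 = 2689/5378240, a_3 = 314311/451772160, a_4 = 22728817/37948861440, a_5 = 194049649/455386337280.
c0 = a_0 = -9/6860. Peel one level at a time: if S = 1 + c*μ/S' with S'(0) = 1, then c is the μ-coefficient of S and S' = c*μ/(S - 1).
S_1 = c0/f = 1 + (-17/84)*μ + (1489/3528)*μ^2 + ...; c1 = -17/84.
S_2 = c1*μ/(S_1 - 1) = 1 + (1489/714)*μ + (174639/28322)*μ^2 + ...; c2 = 1489/714.
S_3 = c2*μ/(S_2 - 1) = 1 + (-523917/177191)*μ + (-29643435/108638929)*μ^2 + ...; c3 = -523917/177191.
S_4 = c3*μ/(S_3 - 1) = 1 + (-2434485/26380613)*μ + (-102195636/7219518047)*μ^2 + ...; c4 = -2434485/26380613.
S_5 = c4*μ/(S_4 - 1) = 1 + (-2983711804/19451582885)*μ + ...; c5 = -2983711804/19451582885.

The regular C-fraction coefficients are [-9/6860, -17/84, 1489/714, -523917/177191, -2434485/26380613, -2983711804/19451582885].


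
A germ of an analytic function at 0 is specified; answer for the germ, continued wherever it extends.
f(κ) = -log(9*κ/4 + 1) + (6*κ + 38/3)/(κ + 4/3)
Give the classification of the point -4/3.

The point is a pole of order 1.

The denominator factor κ + 4/3 vanishes at -4/3 and appears to the power 1; the numerator there equals 14/3, nonzero, and no other factor vanishes.
The branch terms are analytic at this point.
Hence a pole whose order is the multiplicity, 1.


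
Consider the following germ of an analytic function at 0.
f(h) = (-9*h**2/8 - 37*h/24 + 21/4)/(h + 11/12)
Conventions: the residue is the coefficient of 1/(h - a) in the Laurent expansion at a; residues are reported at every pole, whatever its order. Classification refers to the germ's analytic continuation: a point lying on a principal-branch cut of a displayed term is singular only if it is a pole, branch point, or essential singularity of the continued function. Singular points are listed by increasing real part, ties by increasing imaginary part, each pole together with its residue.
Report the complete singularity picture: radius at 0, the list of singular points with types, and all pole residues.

Denominator factor (h + 11/12): pole of order 1 at -11/12, modulus 11/12.
The radius of convergence is the smallest modulus among the singular points: 11/12.
At the order-1 pole -11/12 set g(h) = (h - (-11/12))*f(h) = -9*h**2/8 - 37*h/24 + 21/4.
Simple pole: residue = g(a) at a = -11/12, which is 6587/1152.

Radius of convergence at 0: 11/12.
At -11/12: a pole of order 1; residue 6587/1152.


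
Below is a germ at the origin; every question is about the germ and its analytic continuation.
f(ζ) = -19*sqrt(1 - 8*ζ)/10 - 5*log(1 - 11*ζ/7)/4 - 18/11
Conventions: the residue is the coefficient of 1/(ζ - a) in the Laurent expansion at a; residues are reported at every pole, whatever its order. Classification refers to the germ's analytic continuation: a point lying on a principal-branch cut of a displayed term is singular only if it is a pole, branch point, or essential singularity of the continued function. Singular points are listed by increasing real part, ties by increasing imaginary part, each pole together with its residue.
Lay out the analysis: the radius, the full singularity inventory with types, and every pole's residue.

Radius of convergence at 0: 1/8.
At 1/8: an algebraic (square-root) branch point.
At 7/11: a logarithmic branch point.

Branch term (-5/4)*log(1 - ζ/(7/11)): its argument vanishes at ζ = 7/11, a logarithmic branch point, modulus 7/11.
Branch term (-19/10)*sqrt(1 - ζ/(1/8)): its argument vanishes at ζ = 1/8, a square-root branch point, modulus 1/8.
The radius of convergence is the smallest modulus among the singular points: 1/8.
List the singular points by increasing real part (a conjugate pair: the negative imaginary part first).


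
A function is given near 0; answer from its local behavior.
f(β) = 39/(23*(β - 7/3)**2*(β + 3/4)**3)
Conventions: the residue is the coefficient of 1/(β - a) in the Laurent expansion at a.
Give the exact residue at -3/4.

At the order-3 pole -3/4 set g(β) = (β - (-3/4))^3*f(β) = 39/(23*(β - 7/3)**2).
Order-3 pole: residue = g''(a)/2; g''(-3/4) = 4852224/43105703, so the residue is 2426112/43105703.

The residue is 2426112/43105703.


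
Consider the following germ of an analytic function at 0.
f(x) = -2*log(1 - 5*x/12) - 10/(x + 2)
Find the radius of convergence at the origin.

Denominator factor (x + 2): pole of order 1 at -2, modulus 2.
Branch term (-2)*log(1 - x/(12/5)): its argument vanishes at x = 12/5, a logarithmic branch point, modulus 12/5.
The radius of convergence is the smallest modulus among the singular points: 2.

The radius of convergence is 2.


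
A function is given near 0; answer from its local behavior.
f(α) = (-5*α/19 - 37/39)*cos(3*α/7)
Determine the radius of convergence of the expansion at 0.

The factor cos(3*α/7) is entire and contributes no finite singular point.
The polynomial part has no poles.
No finite singular points: the Taylor series at 0 converges everywhere.

The radius of convergence is infinite.


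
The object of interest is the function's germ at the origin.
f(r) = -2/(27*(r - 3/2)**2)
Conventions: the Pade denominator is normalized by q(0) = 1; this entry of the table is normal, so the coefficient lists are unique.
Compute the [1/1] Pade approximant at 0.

Taylor coefficients needed (expand at 0): a_0 = -8/243, a_1 = -32/729, a_2 = -32/729.
Write the denominator as Q(r) = 1 + q1*r. Requiring Q*f - P = O(r^3) with deg P <= 1 kills the coefficients of r^2..r^2 in Q*f:
  r^2: a_2 + q1*a_1 = 0, i.e. -32/729 + (-32/729)*q1 = 0.
Solving this linear system: q1 = -1.
The numerator is Q*f truncated at degree 1: P0 = a_0 = -8/243; P1 = a_1 + q1*a_0 = -8/729.

The Pade approximant has numerator coefficients [-8/243, -8/729]; denominator coefficients [1, -1].


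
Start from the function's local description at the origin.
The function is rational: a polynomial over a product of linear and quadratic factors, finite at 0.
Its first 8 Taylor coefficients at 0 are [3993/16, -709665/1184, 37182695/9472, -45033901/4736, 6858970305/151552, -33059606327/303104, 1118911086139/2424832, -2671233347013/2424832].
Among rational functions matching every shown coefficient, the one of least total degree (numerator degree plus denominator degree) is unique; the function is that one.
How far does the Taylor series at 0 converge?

The radius of convergence is 1/3.

No rational of total degree below 5 reproduces all 8 coefficients; solving the [2/3] Pade equations on them gives f(λ) = (-26*λ**2/3 - 40*λ/37 - 11)/((λ - 1/3)*(λ + 4/11)**2), whose expansion matches every shown term.
Denominator factor (λ - 1/3): pole of order 1 at 1/3, modulus 1/3.
Denominator factor (λ + 4/11)^2: pole of order 2 at -4/11, modulus 4/11.
The radius of convergence is the smallest modulus among the singular points: 1/3.


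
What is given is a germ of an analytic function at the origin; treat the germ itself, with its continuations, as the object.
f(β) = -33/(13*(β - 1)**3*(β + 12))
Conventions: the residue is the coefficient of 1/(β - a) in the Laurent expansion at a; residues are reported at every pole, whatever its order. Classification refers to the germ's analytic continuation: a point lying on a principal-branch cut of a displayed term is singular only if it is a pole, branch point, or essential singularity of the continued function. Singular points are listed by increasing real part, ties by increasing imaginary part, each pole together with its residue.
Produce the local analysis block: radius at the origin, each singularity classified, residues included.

Denominator factor (β - 1)^3: pole of order 3 at 1, modulus 1.
Denominator factor (β + 12): pole of order 1 at -12, modulus 12.
The radius of convergence is the smallest modulus among the singular points: 1.
At the order-1 pole -12 set g(β) = (β - (-12))*f(β) = -33/(13*(β - 1)**3).
Simple pole: residue = g(a) at a = -12, which is 33/28561.
At the order-3 pole 1 set g(β) = (β - (1))^3*f(β) = -33/(13*(β + 12)).
Order-3 pole: residue = g''(a)/2; g''(1) = -66/28561, so the residue is -33/28561.
List the singular points by increasing real part (a conjugate pair: the negative imaginary part first).

Radius of convergence at 0: 1.
At -12: a pole of order 1; residue 33/28561.
At 1: a pole of order 3; residue -33/28561.


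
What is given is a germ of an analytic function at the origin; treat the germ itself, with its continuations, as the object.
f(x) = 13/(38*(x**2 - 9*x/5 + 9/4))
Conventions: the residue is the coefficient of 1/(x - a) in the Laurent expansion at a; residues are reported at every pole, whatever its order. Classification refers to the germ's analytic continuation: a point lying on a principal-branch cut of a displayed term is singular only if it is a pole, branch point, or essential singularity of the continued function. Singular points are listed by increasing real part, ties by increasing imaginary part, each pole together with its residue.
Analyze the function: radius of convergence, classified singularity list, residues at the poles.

Denominator factor (x**2 - 9*x/5 + 9/4): discriminant -144/25, complex-conjugate roots (9/10) + (6/5)*i and (9/10) - (6/5)*i; poles of order 1, moduli 3/2 and 3/2.
The radius of convergence is the smallest modulus among the singular points: 3/2.
The factor x**2 - 9*x/5 + 9/4 splits as (x - a)(x - a') with a = (9/10) - (6/5)*i, a' = (9/10) + (6/5)*i. At the order-1 pole a set g(x) = (x - a)*f(x) = [13/38] / (x - a').
Simple pole: residue = g(a) at a = (9/10) - (6/5)*i, which is (65/456)*i.
The factor x**2 - 9*x/5 + 9/4 splits as (x - a)(x - a') with a = (9/10) + (6/5)*i, a' = (9/10) - (6/5)*i. At the order-1 pole a set g(x) = (x - a)*f(x) = [13/38] / (x - a').
Simple pole: residue = g(a) at a = (9/10) + (6/5)*i, which is -(65/456)*i.
List the singular points by increasing real part (a conjugate pair: the negative imaginary part first).

Radius of convergence at 0: 3/2.
At (9/10) - (6/5)*i: a pole of order 1; residue (65/456)*i.
At (9/10) + (6/5)*i: a pole of order 1; residue -(65/456)*i.


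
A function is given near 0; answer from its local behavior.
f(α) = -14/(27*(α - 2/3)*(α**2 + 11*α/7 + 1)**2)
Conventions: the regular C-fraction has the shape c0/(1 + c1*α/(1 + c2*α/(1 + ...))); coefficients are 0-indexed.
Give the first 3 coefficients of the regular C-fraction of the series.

Taylor coefficients (expand at 0): a_0 = 7/9, a_1 = -23/18, a_2 = 577/252.
c0 = a_0 = 7/9. Peel one level at a time: if S = 1 + c*α/S' with S'(0) = 1, then c is the α-coefficient of S and S' = c*α/(S - 1).
S_1 = c0/f = 1 + (23/14)*α + (-12/49)*α^2 + ...; c1 = 23/14.
S_2 = c1*α/(S_1 - 1) = 1 + (24/161)*α + ...; c2 = 24/161.

The regular C-fraction coefficients are [7/9, 23/14, 24/161].


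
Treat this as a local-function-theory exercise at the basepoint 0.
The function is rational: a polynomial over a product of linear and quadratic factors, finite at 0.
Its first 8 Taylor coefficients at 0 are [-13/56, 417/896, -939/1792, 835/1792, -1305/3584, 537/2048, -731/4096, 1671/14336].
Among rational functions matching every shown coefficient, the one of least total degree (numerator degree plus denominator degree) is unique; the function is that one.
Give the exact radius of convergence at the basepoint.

The radius of convergence is 2.

No rational of total degree below 4 reproduces all 8 coefficients; solving the [1/3] Pade equations on them gives f(φ) = (15*φ/16 - 13/7)/(φ + 2)**3, whose expansion matches every shown term.
Denominator factor (φ + 2)^3: pole of order 3 at -2, modulus 2.
The radius of convergence is the smallest modulus among the singular points: 2.


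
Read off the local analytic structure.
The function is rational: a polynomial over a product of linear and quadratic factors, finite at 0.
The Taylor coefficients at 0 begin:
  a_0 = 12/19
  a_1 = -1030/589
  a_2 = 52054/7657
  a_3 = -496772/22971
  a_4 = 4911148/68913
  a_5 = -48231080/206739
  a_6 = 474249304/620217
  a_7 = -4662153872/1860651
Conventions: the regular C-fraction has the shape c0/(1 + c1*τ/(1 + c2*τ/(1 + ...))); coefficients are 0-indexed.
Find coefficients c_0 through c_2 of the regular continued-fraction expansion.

The regular C-fraction coefficients are [12/19, 515/186, 1393097/1245270].

Taylor coefficients (read off): a_0 = 12/19, a_1 = -1030/589, a_2 = 52054/7657.
c0 = a_0 = 12/19. Peel one level at a time: if S = 1 + c*τ/S' with S'(0) = 1, then c is the τ-coefficient of S and S' = c*τ/(S - 1).
S_1 = c0/f = 1 + (515/186)*τ + (-1393097/449748)*τ^2 + ...; c1 = 515/186.
S_2 = c1*τ/(S_1 - 1) = 1 + (1393097/1245270)*τ + ...; c2 = 1393097/1245270.


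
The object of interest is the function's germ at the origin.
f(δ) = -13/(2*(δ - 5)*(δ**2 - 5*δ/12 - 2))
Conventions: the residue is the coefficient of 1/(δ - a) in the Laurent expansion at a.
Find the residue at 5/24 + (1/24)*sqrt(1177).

The residue is 39/251 + (4485/295427)*sqrt(1177).

The factor δ**2 - 5*δ/12 - 2 splits as (δ - a)(δ - a') with a = 5/24 + (1/24)*sqrt(1177), a' = 5/24 - (1/24)*sqrt(1177). At the order-1 pole a set g(δ) = (δ - a)*f(δ) = [-13/(2*(δ - 5))] / (δ - a').
Simple pole: residue = g(a) at a = 5/24 + (1/24)*sqrt(1177), which is 39/251 + (4485/295427)*sqrt(1177).


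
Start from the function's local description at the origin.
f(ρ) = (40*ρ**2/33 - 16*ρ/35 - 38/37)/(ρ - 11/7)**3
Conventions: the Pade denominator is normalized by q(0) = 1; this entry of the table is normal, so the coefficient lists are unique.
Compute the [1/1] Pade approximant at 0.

Taylor coefficients needed (expand at 0): a_0 = 13034/49247, a_1 = 1687658/2708585, a_2 = 49662284/89383305.
Write the denominator as Q(ρ) = 1 + q1*ρ. Requiring Q*f - P = O(ρ^3) with deg P <= 1 kills the coefficients of ρ^2..ρ^2 in Q*f:
  ρ^2: a_2 + q1*a_1 = 0, i.e. 49662284/89383305 + (1687658/2708585)*q1 = 0.
Solving this linear system: q1 = -506758/568293.
The numerator is Q*f truncated at degree 1: P0 = a_0 = 13034/49247; P1 = a_1 + q1*a_0 = 54164056394/139933626855.

The Pade approximant has numerator coefficients [13034/49247, 54164056394/139933626855]; denominator coefficients [1, -506758/568293].


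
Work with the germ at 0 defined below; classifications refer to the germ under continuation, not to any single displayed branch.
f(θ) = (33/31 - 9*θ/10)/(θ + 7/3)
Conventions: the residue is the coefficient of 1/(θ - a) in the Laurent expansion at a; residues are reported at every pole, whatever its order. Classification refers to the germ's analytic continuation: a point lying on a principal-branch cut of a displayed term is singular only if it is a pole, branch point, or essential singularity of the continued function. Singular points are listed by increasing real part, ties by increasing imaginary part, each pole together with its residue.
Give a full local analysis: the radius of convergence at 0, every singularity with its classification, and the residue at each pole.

Denominator factor (θ + 7/3): pole of order 1 at -7/3, modulus 7/3.
The radius of convergence is the smallest modulus among the singular points: 7/3.
At the order-1 pole -7/3 set g(θ) = (θ - (-7/3))*f(θ) = 33/31 - 9*θ/10.
Simple pole: residue = g(a) at a = -7/3, which is 981/310.

Radius of convergence at 0: 7/3.
At -7/3: a pole of order 1; residue 981/310.


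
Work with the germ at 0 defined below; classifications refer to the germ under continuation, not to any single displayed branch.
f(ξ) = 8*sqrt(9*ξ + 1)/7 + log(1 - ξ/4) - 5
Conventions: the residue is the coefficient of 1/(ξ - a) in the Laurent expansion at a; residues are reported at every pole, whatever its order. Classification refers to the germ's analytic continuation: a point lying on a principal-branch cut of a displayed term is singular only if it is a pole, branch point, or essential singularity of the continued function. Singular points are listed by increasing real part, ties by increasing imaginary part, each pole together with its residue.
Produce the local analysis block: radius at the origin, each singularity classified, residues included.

Branch term (1)*log(1 - ξ/(4)): its argument vanishes at ξ = 4, a logarithmic branch point, modulus 4.
Branch term (8/7)*sqrt(1 - ξ/(-1/9)): its argument vanishes at ξ = -1/9, a square-root branch point, modulus 1/9.
The radius of convergence is the smallest modulus among the singular points: 1/9.
List the singular points by increasing real part (a conjugate pair: the negative imaginary part first).

Radius of convergence at 0: 1/9.
At -1/9: an algebraic (square-root) branch point.
At 4: a logarithmic branch point.
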